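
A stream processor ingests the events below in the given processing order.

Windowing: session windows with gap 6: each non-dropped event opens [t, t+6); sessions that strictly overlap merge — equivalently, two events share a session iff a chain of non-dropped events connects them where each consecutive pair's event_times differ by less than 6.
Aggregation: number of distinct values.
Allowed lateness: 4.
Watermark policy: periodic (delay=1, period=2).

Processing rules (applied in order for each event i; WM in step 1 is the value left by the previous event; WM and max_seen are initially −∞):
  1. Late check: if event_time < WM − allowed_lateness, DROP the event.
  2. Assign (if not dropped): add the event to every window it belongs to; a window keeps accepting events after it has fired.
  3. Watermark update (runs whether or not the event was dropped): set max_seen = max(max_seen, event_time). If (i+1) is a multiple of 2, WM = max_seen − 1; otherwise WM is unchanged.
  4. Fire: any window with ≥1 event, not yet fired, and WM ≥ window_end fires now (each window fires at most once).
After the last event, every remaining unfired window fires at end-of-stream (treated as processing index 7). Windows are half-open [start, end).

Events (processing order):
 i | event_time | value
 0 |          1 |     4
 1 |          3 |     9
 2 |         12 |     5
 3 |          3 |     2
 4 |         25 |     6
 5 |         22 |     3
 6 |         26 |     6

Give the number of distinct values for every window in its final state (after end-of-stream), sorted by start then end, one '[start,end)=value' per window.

[1,9)=3 [12,18)=1 [22,32)=2

i=0 t=1 v=4: → [1,7); WM=−∞
i=1 t=3 v=9: → [1,9); WM=2
i=2 t=12 v=5: → [12,18); WM=2
i=3 t=3 v=2: → [1,9); WM=11
i=4 t=25 v=6: → [25,31); WM=11
i=5 t=22 v=3: → [22,31); WM=24
i=6 t=26 v=6: → [22,32); WM=24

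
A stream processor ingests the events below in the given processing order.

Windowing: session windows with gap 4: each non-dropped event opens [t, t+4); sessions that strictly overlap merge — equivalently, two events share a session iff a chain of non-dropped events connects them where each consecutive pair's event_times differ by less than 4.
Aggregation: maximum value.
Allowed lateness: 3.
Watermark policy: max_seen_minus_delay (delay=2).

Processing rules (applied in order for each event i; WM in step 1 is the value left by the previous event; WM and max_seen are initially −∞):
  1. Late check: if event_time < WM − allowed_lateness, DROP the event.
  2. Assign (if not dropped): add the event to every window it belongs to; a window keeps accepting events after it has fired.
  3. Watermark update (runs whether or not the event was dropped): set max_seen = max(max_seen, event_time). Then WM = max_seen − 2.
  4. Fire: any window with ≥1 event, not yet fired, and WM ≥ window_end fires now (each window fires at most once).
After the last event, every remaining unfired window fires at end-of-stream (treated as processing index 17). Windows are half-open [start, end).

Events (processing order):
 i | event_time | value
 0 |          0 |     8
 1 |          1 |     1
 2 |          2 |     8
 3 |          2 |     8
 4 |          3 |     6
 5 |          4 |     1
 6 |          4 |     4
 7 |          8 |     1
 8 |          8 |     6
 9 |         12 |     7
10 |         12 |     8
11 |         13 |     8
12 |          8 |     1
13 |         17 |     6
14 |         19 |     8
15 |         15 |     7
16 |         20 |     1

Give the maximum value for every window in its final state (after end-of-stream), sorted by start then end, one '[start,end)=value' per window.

[0,8)=8 [8,12)=6 [12,24)=8

i=0 t=0 v=8: → [0,4); WM=-2
i=1 t=1 v=1: → [0,5); WM=-1
i=2 t=2 v=8: → [0,6); WM=0
i=3 t=2 v=8: → [0,6); WM=0
i=4 t=3 v=6: → [0,7); WM=1
i=5 t=4 v=1: → [0,8); WM=2
i=6 t=4 v=4: → [0,8); WM=2
i=7 t=8 v=1: → [8,12); WM=6
i=8 t=8 v=6: → [8,12); WM=6
i=9 t=12 v=7: → [12,16); WM=10
i=10 t=12 v=8: → [12,16); WM=10
i=11 t=13 v=8: → [12,17); WM=11
i=12 t=8 v=1: → [8,12); WM=11
i=13 t=17 v=6: → [17,21); WM=15
i=14 t=19 v=8: → [17,23); WM=17
i=15 t=15 v=7: → [12,23); WM=17
i=16 t=20 v=1: → [12,24); WM=18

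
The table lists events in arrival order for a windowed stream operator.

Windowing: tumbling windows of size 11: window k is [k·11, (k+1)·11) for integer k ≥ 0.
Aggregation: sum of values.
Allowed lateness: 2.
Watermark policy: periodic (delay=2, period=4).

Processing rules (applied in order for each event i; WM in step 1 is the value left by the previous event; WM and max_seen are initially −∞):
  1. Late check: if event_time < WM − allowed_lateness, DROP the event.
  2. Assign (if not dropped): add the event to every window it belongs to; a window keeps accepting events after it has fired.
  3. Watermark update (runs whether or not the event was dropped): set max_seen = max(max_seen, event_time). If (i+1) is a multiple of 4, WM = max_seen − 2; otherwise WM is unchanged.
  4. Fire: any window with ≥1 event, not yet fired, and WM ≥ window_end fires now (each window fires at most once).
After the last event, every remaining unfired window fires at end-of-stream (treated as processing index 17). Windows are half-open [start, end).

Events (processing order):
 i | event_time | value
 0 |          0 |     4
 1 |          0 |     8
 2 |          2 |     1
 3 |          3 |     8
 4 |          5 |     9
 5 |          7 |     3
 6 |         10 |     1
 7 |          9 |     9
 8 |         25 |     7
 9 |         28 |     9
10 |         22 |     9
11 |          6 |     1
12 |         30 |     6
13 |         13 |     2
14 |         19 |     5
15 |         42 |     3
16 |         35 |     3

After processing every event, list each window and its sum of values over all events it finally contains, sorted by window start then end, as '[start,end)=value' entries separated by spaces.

[0,11)=44 [22,33)=31 [33,44)=3

i=0 t=0 v=4: → [0,11); WM=−∞
i=1 t=0 v=8: → [0,11); WM=−∞
i=2 t=2 v=1: → [0,11); WM=−∞
i=3 t=3 v=8: → [0,11); WM=1
i=4 t=5 v=9: → [0,11); WM=1
i=5 t=7 v=3: → [0,11); WM=1
i=6 t=10 v=1: → [0,11); WM=1
i=7 t=9 v=9: → [0,11); WM=8
i=8 t=25 v=7: → [22,33); WM=8
i=9 t=28 v=9: → [22,33); WM=8
i=10 t=22 v=9: → [22,33); WM=8
i=11 t=6 v=1: → [0,11); WM=26; [0,11) fires=44
i=12 t=30 v=6: → [22,33); WM=26
i=13 t=13 v=2: DROP (t<26-2); WM=26
i=14 t=19 v=5: DROP (t<26-2); WM=26
i=15 t=42 v=3: → [33,44); WM=40; [22,33) fires=31
i=16 t=35 v=3: DROP (t<40-2); WM=40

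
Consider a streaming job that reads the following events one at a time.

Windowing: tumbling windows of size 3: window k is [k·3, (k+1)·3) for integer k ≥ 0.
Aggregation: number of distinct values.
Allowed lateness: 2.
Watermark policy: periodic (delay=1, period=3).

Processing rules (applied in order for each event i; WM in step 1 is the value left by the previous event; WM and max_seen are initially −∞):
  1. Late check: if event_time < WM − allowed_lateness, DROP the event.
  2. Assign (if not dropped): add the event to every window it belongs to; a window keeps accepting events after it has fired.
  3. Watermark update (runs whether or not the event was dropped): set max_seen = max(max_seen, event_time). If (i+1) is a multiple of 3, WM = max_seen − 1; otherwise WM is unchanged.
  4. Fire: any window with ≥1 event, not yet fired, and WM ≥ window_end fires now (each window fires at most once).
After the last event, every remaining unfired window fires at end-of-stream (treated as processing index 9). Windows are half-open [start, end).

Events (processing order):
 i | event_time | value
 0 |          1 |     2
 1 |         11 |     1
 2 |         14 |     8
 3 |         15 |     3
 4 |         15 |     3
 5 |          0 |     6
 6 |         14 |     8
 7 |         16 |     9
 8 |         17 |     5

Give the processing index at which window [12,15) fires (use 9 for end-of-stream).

i=0 t=1 v=2: → [0,3); WM=−∞
i=1 t=11 v=1: → [9,12); WM=−∞
i=2 t=14 v=8: → [12,15); WM=13; [0,3) fires=1 [9,12) fires=1
i=3 t=15 v=3: → [15,18); WM=13
i=4 t=15 v=3: → [15,18); WM=13
i=5 t=0 v=6: DROP (t<13-2); WM=14
i=6 t=14 v=8: → [12,15); WM=14
i=7 t=16 v=9: → [15,18); WM=14
i=8 t=17 v=5: → [15,18); WM=16; [12,15) fires=1

8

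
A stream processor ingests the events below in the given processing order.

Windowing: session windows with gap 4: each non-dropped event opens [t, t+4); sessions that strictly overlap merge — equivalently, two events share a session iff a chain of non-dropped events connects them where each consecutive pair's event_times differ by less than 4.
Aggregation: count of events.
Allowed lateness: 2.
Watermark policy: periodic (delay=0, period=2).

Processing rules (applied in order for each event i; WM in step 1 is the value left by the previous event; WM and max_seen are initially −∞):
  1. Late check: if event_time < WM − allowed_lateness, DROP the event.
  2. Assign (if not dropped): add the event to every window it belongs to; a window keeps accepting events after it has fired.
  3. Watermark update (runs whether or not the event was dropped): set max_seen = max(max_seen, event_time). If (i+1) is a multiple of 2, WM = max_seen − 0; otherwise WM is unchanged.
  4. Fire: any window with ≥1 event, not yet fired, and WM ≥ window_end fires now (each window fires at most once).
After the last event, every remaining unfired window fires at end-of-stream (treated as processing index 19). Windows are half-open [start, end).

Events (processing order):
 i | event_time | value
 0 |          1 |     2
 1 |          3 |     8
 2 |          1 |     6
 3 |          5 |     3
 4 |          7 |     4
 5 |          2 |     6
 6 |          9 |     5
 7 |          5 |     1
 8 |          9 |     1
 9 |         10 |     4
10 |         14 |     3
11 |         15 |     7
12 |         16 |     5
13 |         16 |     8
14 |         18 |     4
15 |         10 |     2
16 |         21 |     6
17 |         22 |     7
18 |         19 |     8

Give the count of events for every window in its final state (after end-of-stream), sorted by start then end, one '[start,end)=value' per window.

i=0 t=1 v=2: → [1,5); WM=−∞
i=1 t=3 v=8: → [1,7); WM=3
i=2 t=1 v=6: → [1,7); WM=3
i=3 t=5 v=3: → [1,9); WM=5
i=4 t=7 v=4: → [1,11); WM=5
i=5 t=2 v=6: DROP (t<5-2); WM=7
i=6 t=9 v=5: → [1,13); WM=7
i=7 t=5 v=1: → [1,13); WM=9
i=8 t=9 v=1: → [1,13); WM=9
i=9 t=10 v=4: → [1,14); WM=10
i=10 t=14 v=3: → [14,18); WM=10
i=11 t=15 v=7: → [14,19); WM=15
i=12 t=16 v=5: → [14,20); WM=15
i=13 t=16 v=8: → [14,20); WM=16
i=14 t=18 v=4: → [14,22); WM=16
i=15 t=10 v=2: DROP (t<16-2); WM=18
i=16 t=21 v=6: → [14,25); WM=18
i=17 t=22 v=7: → [14,26); WM=22
i=18 t=19 v=8: DROP (t<22-2); WM=22

[1,14)=9 [14,26)=7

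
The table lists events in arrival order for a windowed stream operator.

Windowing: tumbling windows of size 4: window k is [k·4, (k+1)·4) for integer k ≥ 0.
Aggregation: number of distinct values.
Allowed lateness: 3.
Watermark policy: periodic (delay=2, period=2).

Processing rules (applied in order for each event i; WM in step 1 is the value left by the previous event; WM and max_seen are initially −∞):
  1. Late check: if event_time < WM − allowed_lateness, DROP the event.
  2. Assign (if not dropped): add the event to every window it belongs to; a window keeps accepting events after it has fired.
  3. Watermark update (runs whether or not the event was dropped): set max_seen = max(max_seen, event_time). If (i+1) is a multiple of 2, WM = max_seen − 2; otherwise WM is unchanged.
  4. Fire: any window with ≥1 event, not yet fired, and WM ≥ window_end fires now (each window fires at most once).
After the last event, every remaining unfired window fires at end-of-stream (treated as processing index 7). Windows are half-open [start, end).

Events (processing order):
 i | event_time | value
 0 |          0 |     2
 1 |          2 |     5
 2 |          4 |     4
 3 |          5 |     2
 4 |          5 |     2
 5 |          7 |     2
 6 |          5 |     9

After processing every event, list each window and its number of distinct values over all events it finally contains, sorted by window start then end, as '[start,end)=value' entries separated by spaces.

i=0 t=0 v=2: → [0,4); WM=−∞
i=1 t=2 v=5: → [0,4); WM=0
i=2 t=4 v=4: → [4,8); WM=0
i=3 t=5 v=2: → [4,8); WM=3
i=4 t=5 v=2: → [4,8); WM=3
i=5 t=7 v=2: → [4,8); WM=5; [0,4) fires=2
i=6 t=5 v=9: → [4,8); WM=5

[0,4)=2 [4,8)=3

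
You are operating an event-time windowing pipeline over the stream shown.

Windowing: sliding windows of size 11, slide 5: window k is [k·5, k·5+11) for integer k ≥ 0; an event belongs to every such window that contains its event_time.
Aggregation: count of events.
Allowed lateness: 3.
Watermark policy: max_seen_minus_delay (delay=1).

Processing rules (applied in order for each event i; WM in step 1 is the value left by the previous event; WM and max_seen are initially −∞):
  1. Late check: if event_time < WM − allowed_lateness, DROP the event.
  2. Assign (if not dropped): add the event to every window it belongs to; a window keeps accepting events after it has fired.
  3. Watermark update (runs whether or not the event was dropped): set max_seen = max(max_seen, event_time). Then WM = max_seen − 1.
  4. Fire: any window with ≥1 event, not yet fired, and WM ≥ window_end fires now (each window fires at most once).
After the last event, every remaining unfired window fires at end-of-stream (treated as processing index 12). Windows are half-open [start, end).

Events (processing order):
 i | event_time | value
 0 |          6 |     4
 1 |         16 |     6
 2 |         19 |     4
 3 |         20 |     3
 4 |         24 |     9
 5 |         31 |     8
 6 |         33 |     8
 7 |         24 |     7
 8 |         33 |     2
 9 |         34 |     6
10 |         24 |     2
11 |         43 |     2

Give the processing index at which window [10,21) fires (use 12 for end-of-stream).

4

i=0 t=6 v=4: → [5,16),[0,11); WM=5
i=1 t=16 v=6: → [15,26),[10,21); WM=15; [0,11) fires=1
i=2 t=19 v=4: → [15,26),[10,21); WM=18; [5,16) fires=1
i=3 t=20 v=3: → [20,31),[15,26),[10,21); WM=19
i=4 t=24 v=9: → [20,31),[15,26); WM=23; [10,21) fires=3
i=5 t=31 v=8: → [30,41),[25,36); WM=30; [15,26) fires=4
i=6 t=33 v=8: → [30,41),[25,36); WM=32; [20,31) fires=2
i=7 t=24 v=7: DROP (t<32-3); WM=32
i=8 t=33 v=2: → [30,41),[25,36); WM=32
i=9 t=34 v=6: → [30,41),[25,36); WM=33
i=10 t=24 v=2: DROP (t<33-3); WM=33
i=11 t=43 v=2: → [40,51),[35,46); WM=42; [25,36) fires=4 [30,41) fires=4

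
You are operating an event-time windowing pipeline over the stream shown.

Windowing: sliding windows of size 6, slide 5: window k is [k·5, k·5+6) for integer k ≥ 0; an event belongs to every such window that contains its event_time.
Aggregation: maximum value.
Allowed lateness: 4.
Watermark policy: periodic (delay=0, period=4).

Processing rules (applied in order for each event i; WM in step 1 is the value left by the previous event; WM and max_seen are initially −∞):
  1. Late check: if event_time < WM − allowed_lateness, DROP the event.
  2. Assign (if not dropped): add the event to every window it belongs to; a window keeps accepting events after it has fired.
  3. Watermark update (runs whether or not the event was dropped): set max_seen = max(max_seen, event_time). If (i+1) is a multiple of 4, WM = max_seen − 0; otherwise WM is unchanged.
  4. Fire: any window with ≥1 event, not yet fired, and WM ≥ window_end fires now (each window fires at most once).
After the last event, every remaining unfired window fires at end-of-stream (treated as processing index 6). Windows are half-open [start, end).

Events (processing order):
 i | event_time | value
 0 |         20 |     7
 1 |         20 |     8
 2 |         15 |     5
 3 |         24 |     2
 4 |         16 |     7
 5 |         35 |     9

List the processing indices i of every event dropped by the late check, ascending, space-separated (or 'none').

4

i=0 t=20 v=7: → [20,26),[15,21); WM=−∞
i=1 t=20 v=8: → [20,26),[15,21); WM=−∞
i=2 t=15 v=5: → [15,21),[10,16); WM=−∞
i=3 t=24 v=2: → [20,26); WM=24; [10,16) fires=5 [15,21) fires=8
i=4 t=16 v=7: DROP (t<24-4); WM=24
i=5 t=35 v=9: → [35,41),[30,36); WM=24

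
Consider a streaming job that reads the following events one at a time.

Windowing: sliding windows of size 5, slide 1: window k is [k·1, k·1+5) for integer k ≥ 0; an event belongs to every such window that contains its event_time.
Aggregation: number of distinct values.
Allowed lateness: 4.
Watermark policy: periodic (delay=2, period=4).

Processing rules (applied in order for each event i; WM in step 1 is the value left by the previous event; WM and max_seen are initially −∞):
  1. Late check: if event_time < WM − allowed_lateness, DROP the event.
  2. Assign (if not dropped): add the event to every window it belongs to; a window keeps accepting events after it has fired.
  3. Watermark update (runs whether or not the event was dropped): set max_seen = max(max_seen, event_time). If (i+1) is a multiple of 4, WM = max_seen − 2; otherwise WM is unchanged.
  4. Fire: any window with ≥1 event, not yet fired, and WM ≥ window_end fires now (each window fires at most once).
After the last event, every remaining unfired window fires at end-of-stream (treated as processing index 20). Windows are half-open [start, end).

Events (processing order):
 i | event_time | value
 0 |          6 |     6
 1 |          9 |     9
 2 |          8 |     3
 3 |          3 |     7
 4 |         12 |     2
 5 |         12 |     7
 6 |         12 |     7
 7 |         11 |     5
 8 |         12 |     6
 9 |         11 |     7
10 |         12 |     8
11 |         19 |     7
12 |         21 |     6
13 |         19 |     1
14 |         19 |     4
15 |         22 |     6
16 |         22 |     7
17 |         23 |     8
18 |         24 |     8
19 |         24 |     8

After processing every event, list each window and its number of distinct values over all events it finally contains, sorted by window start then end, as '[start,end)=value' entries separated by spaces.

i=0 t=6 v=6: → [6,11),[5,10),[4,9),[3,8),[2,7); WM=−∞
i=1 t=9 v=9: → [9,14),[8,13),[7,12),[6,11),[5,10); WM=−∞
i=2 t=8 v=3: → [8,13),[7,12),[6,11),[5,10),[4,9); WM=−∞
i=3 t=3 v=7: → [3,8),[2,7),[1,6),[0,5); WM=7; [0,5) fires=1 [1,6) fires=1 [2,7) fires=2
i=4 t=12 v=2: → [12,17),[11,16),[10,15),[9,14),[8,13); WM=7
i=5 t=12 v=7: → [12,17),[11,16),[10,15),[9,14),[8,13); WM=7
i=6 t=12 v=7: → [12,17),[11,16),[10,15),[9,14),[8,13); WM=7
i=7 t=11 v=5: → [11,16),[10,15),[9,14),[8,13),[7,12); WM=10; [3,8) fires=2 [4,9) fires=2 [5,10) fires=3
i=8 t=12 v=6: → [12,17),[11,16),[10,15),[9,14),[8,13); WM=10
i=9 t=11 v=7: → [11,16),[10,15),[9,14),[8,13),[7,12); WM=10
i=10 t=12 v=8: → [12,17),[11,16),[10,15),[9,14),[8,13); WM=10
i=11 t=19 v=7: → [19,24),[18,23),[17,22),[16,21),[15,20); WM=17; [6,11) fires=3 [7,12) fires=4 [8,13) fires=7 [9,14) fires=6 [10,15) fires=5 [11,16) fires=5 [12,17) fires=4
i=12 t=21 v=6: → [21,26),[20,25),[19,24),[18,23),[17,22); WM=17
i=13 t=19 v=1: → [19,24),[18,23),[17,22),[16,21),[15,20); WM=17
i=14 t=19 v=4: → [19,24),[18,23),[17,22),[16,21),[15,20); WM=17
i=15 t=22 v=6: → [22,27),[21,26),[20,25),[19,24),[18,23); WM=20; [15,20) fires=3
i=16 t=22 v=7: → [22,27),[21,26),[20,25),[19,24),[18,23); WM=20
i=17 t=23 v=8: → [23,28),[22,27),[21,26),[20,25),[19,24); WM=20
i=18 t=24 v=8: → [24,29),[23,28),[22,27),[21,26),[20,25); WM=20
i=19 t=24 v=8: → [24,29),[23,28),[22,27),[21,26),[20,25); WM=22; [16,21) fires=3 [17,22) fires=4

[0,5)=1 [1,6)=1 [2,7)=2 [3,8)=2 [4,9)=2 [5,10)=3 [6,11)=3 [7,12)=4 [8,13)=7 [9,14)=6 [10,15)=5 [11,16)=5 [12,17)=4 [15,20)=3 [16,21)=3 [17,22)=4 [18,23)=4 [19,24)=5 [20,25)=3 [21,26)=3 [22,27)=3 [23,28)=1 [24,29)=1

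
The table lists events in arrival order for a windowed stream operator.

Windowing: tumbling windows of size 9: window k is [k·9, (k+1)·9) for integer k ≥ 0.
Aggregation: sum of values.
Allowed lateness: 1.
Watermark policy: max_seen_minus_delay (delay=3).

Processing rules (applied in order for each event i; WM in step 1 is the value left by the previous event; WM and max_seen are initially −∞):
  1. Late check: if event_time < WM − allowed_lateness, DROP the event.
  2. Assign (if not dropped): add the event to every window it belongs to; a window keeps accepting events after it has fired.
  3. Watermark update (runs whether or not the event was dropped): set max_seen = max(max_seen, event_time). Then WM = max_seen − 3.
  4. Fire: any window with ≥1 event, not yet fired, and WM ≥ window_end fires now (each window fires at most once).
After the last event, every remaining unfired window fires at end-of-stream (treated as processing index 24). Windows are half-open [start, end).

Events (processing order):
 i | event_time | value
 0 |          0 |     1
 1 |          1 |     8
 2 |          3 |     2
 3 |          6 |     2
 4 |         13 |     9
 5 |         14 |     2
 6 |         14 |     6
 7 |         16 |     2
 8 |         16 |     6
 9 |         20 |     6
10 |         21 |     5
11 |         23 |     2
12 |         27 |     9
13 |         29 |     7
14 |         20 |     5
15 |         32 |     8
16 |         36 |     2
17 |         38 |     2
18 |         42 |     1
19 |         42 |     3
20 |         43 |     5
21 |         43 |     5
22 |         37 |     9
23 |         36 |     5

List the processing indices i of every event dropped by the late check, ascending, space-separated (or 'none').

14 22 23

i=0 t=0 v=1: → [0,9); WM=-3
i=1 t=1 v=8: → [0,9); WM=-2
i=2 t=3 v=2: → [0,9); WM=0
i=3 t=6 v=2: → [0,9); WM=3
i=4 t=13 v=9: → [9,18); WM=10; [0,9) fires=13
i=5 t=14 v=2: → [9,18); WM=11
i=6 t=14 v=6: → [9,18); WM=11
i=7 t=16 v=2: → [9,18); WM=13
i=8 t=16 v=6: → [9,18); WM=13
i=9 t=20 v=6: → [18,27); WM=17
i=10 t=21 v=5: → [18,27); WM=18; [9,18) fires=25
i=11 t=23 v=2: → [18,27); WM=20
i=12 t=27 v=9: → [27,36); WM=24
i=13 t=29 v=7: → [27,36); WM=26
i=14 t=20 v=5: DROP (t<26-1); WM=26
i=15 t=32 v=8: → [27,36); WM=29; [18,27) fires=13
i=16 t=36 v=2: → [36,45); WM=33
i=17 t=38 v=2: → [36,45); WM=35
i=18 t=42 v=1: → [36,45); WM=39; [27,36) fires=24
i=19 t=42 v=3: → [36,45); WM=39
i=20 t=43 v=5: → [36,45); WM=40
i=21 t=43 v=5: → [36,45); WM=40
i=22 t=37 v=9: DROP (t<40-1); WM=40
i=23 t=36 v=5: DROP (t<40-1); WM=40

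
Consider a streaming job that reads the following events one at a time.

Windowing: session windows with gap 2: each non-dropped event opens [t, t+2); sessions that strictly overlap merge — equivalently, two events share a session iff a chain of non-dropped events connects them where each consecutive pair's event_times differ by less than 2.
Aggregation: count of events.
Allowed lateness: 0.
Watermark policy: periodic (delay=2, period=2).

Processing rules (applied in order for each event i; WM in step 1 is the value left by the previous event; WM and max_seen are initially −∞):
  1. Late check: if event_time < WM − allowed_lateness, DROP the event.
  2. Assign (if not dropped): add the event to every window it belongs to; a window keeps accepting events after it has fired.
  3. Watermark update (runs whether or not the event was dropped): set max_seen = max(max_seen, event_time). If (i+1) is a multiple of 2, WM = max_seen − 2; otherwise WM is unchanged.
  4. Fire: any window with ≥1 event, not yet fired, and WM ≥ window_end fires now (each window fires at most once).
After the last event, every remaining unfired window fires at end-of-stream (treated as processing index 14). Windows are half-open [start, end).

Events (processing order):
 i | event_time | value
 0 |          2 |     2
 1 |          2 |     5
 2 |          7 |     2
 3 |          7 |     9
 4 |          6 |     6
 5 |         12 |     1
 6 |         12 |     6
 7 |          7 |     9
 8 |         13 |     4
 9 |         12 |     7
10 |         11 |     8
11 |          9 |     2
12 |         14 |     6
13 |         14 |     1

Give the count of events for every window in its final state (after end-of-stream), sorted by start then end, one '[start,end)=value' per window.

i=0 t=2 v=2: → [2,4); WM=−∞
i=1 t=2 v=5: → [2,4); WM=0
i=2 t=7 v=2: → [7,9); WM=0
i=3 t=7 v=9: → [7,9); WM=5
i=4 t=6 v=6: → [6,9); WM=5
i=5 t=12 v=1: → [12,14); WM=10
i=6 t=12 v=6: → [12,14); WM=10
i=7 t=7 v=9: DROP (t<10-0); WM=10
i=8 t=13 v=4: → [12,15); WM=10
i=9 t=12 v=7: → [12,15); WM=11
i=10 t=11 v=8: → [11,15); WM=11
i=11 t=9 v=2: DROP (t<11-0); WM=11
i=12 t=14 v=6: → [11,16); WM=11
i=13 t=14 v=1: → [11,16); WM=12

[2,4)=2 [6,9)=3 [11,16)=7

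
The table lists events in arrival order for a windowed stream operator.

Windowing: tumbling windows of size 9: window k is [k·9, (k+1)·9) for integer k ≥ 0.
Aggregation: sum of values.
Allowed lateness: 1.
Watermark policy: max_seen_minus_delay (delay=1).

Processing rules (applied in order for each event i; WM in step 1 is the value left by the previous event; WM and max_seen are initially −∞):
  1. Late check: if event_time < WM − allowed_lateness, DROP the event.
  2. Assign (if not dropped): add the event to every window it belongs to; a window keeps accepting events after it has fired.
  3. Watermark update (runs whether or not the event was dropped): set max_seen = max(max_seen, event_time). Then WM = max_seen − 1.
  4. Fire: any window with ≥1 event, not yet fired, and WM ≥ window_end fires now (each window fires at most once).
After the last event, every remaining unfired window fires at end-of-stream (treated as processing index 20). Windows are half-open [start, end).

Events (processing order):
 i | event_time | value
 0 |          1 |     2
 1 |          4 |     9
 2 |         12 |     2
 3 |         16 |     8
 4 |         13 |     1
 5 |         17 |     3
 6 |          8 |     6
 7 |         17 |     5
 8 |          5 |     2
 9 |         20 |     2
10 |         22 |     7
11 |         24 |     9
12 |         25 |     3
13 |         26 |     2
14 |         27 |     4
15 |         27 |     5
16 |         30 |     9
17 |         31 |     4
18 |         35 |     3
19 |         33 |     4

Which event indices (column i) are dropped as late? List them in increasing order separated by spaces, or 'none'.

4 6 8

i=0 t=1 v=2: → [0,9); WM=0
i=1 t=4 v=9: → [0,9); WM=3
i=2 t=12 v=2: → [9,18); WM=11; [0,9) fires=11
i=3 t=16 v=8: → [9,18); WM=15
i=4 t=13 v=1: DROP (t<15-1); WM=15
i=5 t=17 v=3: → [9,18); WM=16
i=6 t=8 v=6: DROP (t<16-1); WM=16
i=7 t=17 v=5: → [9,18); WM=16
i=8 t=5 v=2: DROP (t<16-1); WM=16
i=9 t=20 v=2: → [18,27); WM=19; [9,18) fires=18
i=10 t=22 v=7: → [18,27); WM=21
i=11 t=24 v=9: → [18,27); WM=23
i=12 t=25 v=3: → [18,27); WM=24
i=13 t=26 v=2: → [18,27); WM=25
i=14 t=27 v=4: → [27,36); WM=26
i=15 t=27 v=5: → [27,36); WM=26
i=16 t=30 v=9: → [27,36); WM=29; [18,27) fires=23
i=17 t=31 v=4: → [27,36); WM=30
i=18 t=35 v=3: → [27,36); WM=34
i=19 t=33 v=4: → [27,36); WM=34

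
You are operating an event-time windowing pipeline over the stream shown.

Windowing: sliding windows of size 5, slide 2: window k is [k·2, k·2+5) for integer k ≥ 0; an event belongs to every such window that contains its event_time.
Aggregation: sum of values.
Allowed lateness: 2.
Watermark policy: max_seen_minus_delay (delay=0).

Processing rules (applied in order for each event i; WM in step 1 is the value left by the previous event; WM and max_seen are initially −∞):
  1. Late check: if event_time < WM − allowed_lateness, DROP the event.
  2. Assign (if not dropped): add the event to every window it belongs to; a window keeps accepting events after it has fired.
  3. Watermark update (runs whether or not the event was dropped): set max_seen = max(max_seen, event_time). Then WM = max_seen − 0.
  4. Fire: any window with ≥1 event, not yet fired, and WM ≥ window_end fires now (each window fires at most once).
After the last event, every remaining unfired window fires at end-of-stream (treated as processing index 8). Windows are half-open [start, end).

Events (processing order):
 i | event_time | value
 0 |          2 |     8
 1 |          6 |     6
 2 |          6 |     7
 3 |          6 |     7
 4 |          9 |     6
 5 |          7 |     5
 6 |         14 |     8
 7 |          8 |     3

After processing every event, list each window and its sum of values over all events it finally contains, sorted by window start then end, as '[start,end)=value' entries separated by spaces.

[0,5)=8 [2,7)=28 [4,9)=25 [6,11)=31 [8,13)=6 [10,15)=8 [12,17)=8 [14,19)=8

i=0 t=2 v=8: → [2,7),[0,5); WM=2
i=1 t=6 v=6: → [6,11),[4,9),[2,7); WM=6; [0,5) fires=8
i=2 t=6 v=7: → [6,11),[4,9),[2,7); WM=6
i=3 t=6 v=7: → [6,11),[4,9),[2,7); WM=6
i=4 t=9 v=6: → [8,13),[6,11); WM=9; [2,7) fires=28 [4,9) fires=20
i=5 t=7 v=5: → [6,11),[4,9); WM=9
i=6 t=14 v=8: → [14,19),[12,17),[10,15); WM=14; [6,11) fires=31 [8,13) fires=6
i=7 t=8 v=3: DROP (t<14-2); WM=14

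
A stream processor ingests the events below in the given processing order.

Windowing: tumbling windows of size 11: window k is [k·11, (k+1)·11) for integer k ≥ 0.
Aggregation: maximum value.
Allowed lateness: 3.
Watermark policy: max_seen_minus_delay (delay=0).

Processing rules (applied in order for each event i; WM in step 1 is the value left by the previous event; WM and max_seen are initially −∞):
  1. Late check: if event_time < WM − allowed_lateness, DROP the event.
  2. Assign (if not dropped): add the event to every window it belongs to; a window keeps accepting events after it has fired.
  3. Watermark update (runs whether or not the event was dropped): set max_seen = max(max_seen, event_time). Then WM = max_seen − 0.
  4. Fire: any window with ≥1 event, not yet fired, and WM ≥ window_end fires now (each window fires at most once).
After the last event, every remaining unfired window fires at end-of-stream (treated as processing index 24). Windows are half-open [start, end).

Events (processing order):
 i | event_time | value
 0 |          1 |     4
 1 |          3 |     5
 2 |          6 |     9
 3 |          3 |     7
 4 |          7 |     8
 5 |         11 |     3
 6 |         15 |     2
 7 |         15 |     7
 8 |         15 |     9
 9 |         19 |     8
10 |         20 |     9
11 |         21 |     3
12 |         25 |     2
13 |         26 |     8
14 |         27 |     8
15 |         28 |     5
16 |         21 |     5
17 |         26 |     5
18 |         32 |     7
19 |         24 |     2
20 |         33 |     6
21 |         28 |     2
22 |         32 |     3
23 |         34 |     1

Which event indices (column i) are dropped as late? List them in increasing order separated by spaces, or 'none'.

i=0 t=1 v=4: → [0,11); WM=1
i=1 t=3 v=5: → [0,11); WM=3
i=2 t=6 v=9: → [0,11); WM=6
i=3 t=3 v=7: → [0,11); WM=6
i=4 t=7 v=8: → [0,11); WM=7
i=5 t=11 v=3: → [11,22); WM=11; [0,11) fires=9
i=6 t=15 v=2: → [11,22); WM=15
i=7 t=15 v=7: → [11,22); WM=15
i=8 t=15 v=9: → [11,22); WM=15
i=9 t=19 v=8: → [11,22); WM=19
i=10 t=20 v=9: → [11,22); WM=20
i=11 t=21 v=3: → [11,22); WM=21
i=12 t=25 v=2: → [22,33); WM=25; [11,22) fires=9
i=13 t=26 v=8: → [22,33); WM=26
i=14 t=27 v=8: → [22,33); WM=27
i=15 t=28 v=5: → [22,33); WM=28
i=16 t=21 v=5: DROP (t<28-3); WM=28
i=17 t=26 v=5: → [22,33); WM=28
i=18 t=32 v=7: → [22,33); WM=32
i=19 t=24 v=2: DROP (t<32-3); WM=32
i=20 t=33 v=6: → [33,44); WM=33; [22,33) fires=8
i=21 t=28 v=2: DROP (t<33-3); WM=33
i=22 t=32 v=3: → [22,33); WM=33
i=23 t=34 v=1: → [33,44); WM=34

16 19 21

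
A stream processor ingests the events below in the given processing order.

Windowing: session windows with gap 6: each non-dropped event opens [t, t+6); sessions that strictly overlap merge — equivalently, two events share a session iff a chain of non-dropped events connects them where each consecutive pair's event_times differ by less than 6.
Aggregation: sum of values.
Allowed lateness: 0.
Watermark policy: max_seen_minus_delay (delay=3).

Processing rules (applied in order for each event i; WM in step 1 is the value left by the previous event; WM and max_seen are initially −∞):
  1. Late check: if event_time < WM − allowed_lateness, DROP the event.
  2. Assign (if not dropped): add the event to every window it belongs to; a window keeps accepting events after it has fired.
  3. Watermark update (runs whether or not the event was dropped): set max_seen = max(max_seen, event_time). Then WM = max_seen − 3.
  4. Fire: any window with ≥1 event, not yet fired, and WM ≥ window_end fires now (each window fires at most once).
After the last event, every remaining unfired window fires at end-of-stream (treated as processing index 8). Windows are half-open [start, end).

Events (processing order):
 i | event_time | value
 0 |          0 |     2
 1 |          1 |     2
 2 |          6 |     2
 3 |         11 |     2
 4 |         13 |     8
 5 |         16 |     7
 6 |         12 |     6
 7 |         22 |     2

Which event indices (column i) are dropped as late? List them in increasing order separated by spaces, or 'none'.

i=0 t=0 v=2: → [0,6); WM=-3
i=1 t=1 v=2: → [0,7); WM=-2
i=2 t=6 v=2: → [0,12); WM=3
i=3 t=11 v=2: → [0,17); WM=8
i=4 t=13 v=8: → [0,19); WM=10
i=5 t=16 v=7: → [0,22); WM=13
i=6 t=12 v=6: DROP (t<13-0); WM=13
i=7 t=22 v=2: → [22,28); WM=19

6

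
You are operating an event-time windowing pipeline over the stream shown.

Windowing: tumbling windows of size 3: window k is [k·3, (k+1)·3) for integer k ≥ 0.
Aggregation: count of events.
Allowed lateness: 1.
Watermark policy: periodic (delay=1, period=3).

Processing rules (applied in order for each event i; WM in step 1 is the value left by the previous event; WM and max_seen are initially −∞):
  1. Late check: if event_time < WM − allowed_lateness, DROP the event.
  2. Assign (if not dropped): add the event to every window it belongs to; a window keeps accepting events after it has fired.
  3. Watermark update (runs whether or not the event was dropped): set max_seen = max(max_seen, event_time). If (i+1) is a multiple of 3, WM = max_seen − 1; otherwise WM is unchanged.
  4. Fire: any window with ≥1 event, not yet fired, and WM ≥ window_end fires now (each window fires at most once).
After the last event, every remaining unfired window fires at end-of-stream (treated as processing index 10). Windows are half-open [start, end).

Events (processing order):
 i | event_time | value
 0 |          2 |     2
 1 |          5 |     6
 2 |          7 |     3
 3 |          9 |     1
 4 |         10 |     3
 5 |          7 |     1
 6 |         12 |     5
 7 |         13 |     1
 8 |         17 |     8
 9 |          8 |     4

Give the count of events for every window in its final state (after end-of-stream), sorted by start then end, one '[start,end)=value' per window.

i=0 t=2 v=2: → [0,3); WM=−∞
i=1 t=5 v=6: → [3,6); WM=−∞
i=2 t=7 v=3: → [6,9); WM=6; [0,3) fires=1 [3,6) fires=1
i=3 t=9 v=1: → [9,12); WM=6
i=4 t=10 v=3: → [9,12); WM=6
i=5 t=7 v=1: → [6,9); WM=9; [6,9) fires=2
i=6 t=12 v=5: → [12,15); WM=9
i=7 t=13 v=1: → [12,15); WM=9
i=8 t=17 v=8: → [15,18); WM=16; [9,12) fires=2 [12,15) fires=2
i=9 t=8 v=4: DROP (t<16-1); WM=16

[0,3)=1 [3,6)=1 [6,9)=2 [9,12)=2 [12,15)=2 [15,18)=1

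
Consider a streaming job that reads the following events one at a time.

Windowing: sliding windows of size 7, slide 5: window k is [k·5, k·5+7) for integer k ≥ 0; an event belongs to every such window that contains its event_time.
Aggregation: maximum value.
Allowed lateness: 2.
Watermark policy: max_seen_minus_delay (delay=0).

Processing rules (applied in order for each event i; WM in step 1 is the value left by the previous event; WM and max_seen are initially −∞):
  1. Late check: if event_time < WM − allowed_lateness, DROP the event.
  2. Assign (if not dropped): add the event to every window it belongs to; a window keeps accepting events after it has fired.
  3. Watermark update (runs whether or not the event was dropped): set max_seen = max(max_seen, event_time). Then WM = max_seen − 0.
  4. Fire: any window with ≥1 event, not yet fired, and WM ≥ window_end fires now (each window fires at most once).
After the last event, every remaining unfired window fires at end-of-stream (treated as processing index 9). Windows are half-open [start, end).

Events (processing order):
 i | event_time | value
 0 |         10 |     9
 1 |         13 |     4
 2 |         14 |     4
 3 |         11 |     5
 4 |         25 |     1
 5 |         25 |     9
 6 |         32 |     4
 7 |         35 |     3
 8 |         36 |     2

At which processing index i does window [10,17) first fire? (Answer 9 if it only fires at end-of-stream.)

i=0 t=10 v=9: → [10,17),[5,12); WM=10
i=1 t=13 v=4: → [10,17); WM=13; [5,12) fires=9
i=2 t=14 v=4: → [10,17); WM=14
i=3 t=11 v=5: DROP (t<14-2); WM=14
i=4 t=25 v=1: → [25,32),[20,27); WM=25; [10,17) fires=9
i=5 t=25 v=9: → [25,32),[20,27); WM=25
i=6 t=32 v=4: → [30,37); WM=32; [20,27) fires=9 [25,32) fires=9
i=7 t=35 v=3: → [35,42),[30,37); WM=35
i=8 t=36 v=2: → [35,42),[30,37); WM=36

4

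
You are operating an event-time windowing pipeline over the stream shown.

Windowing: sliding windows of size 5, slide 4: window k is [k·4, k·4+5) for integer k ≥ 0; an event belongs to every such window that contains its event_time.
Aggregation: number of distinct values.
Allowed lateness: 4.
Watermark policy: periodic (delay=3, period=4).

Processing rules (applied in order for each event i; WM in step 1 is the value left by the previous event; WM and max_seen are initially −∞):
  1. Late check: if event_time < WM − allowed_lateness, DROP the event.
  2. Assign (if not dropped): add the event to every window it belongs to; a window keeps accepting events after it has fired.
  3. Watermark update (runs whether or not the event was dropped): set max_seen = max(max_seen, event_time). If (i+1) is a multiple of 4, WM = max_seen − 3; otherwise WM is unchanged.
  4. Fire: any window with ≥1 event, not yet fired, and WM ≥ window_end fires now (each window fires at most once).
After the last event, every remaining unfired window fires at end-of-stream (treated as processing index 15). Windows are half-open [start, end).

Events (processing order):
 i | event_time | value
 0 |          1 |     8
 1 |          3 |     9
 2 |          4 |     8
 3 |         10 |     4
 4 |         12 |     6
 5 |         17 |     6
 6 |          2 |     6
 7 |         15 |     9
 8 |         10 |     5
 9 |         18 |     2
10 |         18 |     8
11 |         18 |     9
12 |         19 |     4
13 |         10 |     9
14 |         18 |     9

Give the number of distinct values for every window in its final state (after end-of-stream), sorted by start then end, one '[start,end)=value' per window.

i=0 t=1 v=8: → [0,5); WM=−∞
i=1 t=3 v=9: → [0,5); WM=−∞
i=2 t=4 v=8: → [4,9),[0,5); WM=−∞
i=3 t=10 v=4: → [8,13); WM=7; [0,5) fires=2
i=4 t=12 v=6: → [12,17),[8,13); WM=7
i=5 t=17 v=6: → [16,21); WM=7
i=6 t=2 v=6: DROP (t<7-4); WM=7
i=7 t=15 v=9: → [12,17); WM=14; [4,9) fires=1 [8,13) fires=2
i=8 t=10 v=5: → [8,13); WM=14
i=9 t=18 v=2: → [16,21); WM=14
i=10 t=18 v=8: → [16,21); WM=14
i=11 t=18 v=9: → [16,21); WM=15
i=12 t=19 v=4: → [16,21); WM=15
i=13 t=10 v=9: DROP (t<15-4); WM=15
i=14 t=18 v=9: → [16,21); WM=15

[0,5)=2 [4,9)=1 [8,13)=3 [12,17)=2 [16,21)=5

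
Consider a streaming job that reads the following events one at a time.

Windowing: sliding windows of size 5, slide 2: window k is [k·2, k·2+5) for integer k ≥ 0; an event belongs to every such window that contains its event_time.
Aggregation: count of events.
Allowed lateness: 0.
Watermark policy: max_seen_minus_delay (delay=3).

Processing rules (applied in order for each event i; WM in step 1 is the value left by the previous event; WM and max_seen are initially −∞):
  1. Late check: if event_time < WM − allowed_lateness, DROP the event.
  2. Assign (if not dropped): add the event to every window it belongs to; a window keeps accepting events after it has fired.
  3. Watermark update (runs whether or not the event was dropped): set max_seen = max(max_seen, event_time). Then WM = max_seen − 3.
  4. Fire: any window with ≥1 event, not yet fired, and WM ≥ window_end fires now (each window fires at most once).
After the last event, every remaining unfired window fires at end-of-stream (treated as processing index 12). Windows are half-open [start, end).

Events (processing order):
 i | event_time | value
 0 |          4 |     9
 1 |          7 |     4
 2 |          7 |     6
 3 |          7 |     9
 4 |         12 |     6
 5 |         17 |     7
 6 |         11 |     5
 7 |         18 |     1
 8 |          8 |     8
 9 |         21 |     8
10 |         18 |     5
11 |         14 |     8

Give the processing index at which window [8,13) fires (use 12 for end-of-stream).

5

i=0 t=4 v=9: → [4,9),[2,7),[0,5); WM=1
i=1 t=7 v=4: → [6,11),[4,9); WM=4
i=2 t=7 v=6: → [6,11),[4,9); WM=4
i=3 t=7 v=9: → [6,11),[4,9); WM=4
i=4 t=12 v=6: → [12,17),[10,15),[8,13); WM=9; [0,5) fires=1 [2,7) fires=1 [4,9) fires=4
i=5 t=17 v=7: → [16,21),[14,19); WM=14; [6,11) fires=3 [8,13) fires=1
i=6 t=11 v=5: DROP (t<14-0); WM=14
i=7 t=18 v=1: → [18,23),[16,21),[14,19); WM=15; [10,15) fires=1
i=8 t=8 v=8: DROP (t<15-0); WM=15
i=9 t=21 v=8: → [20,25),[18,23); WM=18; [12,17) fires=1
i=10 t=18 v=5: → [18,23),[16,21),[14,19); WM=18
i=11 t=14 v=8: DROP (t<18-0); WM=18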